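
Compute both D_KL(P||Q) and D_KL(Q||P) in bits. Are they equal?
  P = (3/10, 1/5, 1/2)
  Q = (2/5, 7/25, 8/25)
D_KL(P||Q) = 0.1003, D_KL(Q||P) = 0.0959

KL divergence is not symmetric: D_KL(P||Q) ≠ D_KL(Q||P) in general.

D_KL(P||Q) = 0.1003 bits
D_KL(Q||P) = 0.0959 bits

No, they are not equal!

This asymmetry is why KL divergence is not a true distance metric.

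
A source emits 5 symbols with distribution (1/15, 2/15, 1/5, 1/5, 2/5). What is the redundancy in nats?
0.1500 nats

Redundancy measures how far a source is from maximum entropy:
R = H_max - H(X)

Maximum entropy for 5 symbols: H_max = log_e(5) = 1.6094 nats
Actual entropy: H(X) = 1.4595 nats
Redundancy: R = 1.6094 - 1.4595 = 0.1500 nats

This redundancy represents potential for compression: the source could be compressed by 0.1500 nats per symbol.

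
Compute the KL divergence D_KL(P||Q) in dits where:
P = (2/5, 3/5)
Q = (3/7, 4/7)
0.0007 dits

KL divergence: D_KL(P||Q) = Σ p(x) log(p(x)/q(x))

Computing term by term:
  x=0: 2/5 × log_10[(2/5)/(3/7)] = 2/5 × -0.0300 = -0.0120
  x=1: 3/5 × log_10[(3/5)/(4/7)] = 3/5 × 0.0212 = 0.0127

D_KL(P||Q) = 0.0007 dits

Note: KL divergence is always non-negative and equals 0 iff P = Q.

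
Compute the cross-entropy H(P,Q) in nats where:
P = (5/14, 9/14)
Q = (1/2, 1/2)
0.6931 nats

Cross-entropy: H(P,Q) = -Σ p(x) log q(x)

Alternatively: H(P,Q) = H(P) + D_KL(P||Q)
H(P) = 0.6518 nats
D_KL(P||Q) = 0.0414 nats

H(P,Q) = 0.6518 + 0.0414 = 0.6931 nats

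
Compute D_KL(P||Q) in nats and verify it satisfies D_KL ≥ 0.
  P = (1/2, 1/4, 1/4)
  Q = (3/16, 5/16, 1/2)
0.2613 nats

KL divergence satisfies the Gibbs inequality: D_KL(P||Q) ≥ 0 for all distributions P, Q.

D_KL(P||Q) = Σ p(x) log(p(x)/q(x))
Term by term:
  x=0: 1/2 × log_e[(1/2)/(3/16)] = 0.4904
  x=1: 1/4 × log_e[(1/4)/(5/16)] = -0.0558
  x=2: 1/4 × log_e[(1/4)/(1/2)] = -0.1733
D_KL(P||Q) = 0.2613 nats

D_KL(P||Q) = 0.2613 ≥ 0 ✓

This non-negativity is a fundamental property: relative entropy cannot be negative because it measures how different Q is from P.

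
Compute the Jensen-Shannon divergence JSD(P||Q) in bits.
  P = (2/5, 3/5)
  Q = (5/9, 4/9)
0.0176 bits

Jensen-Shannon divergence is:
JSD(P||Q) = 0.5 × D_KL(P||M) + 0.5 × D_KL(Q||M)
where M = 0.5 × (P + Q) is the mixture distribution.

M = 0.5 × (2/5, 3/5) + 0.5 × (5/9, 4/9) = (0.477778, 0.522222)

D_KL(P||M) = 0.0176 bits
D_KL(Q||M) = 0.0175 bits

JSD(P||Q) = 0.5 × 0.0176 + 0.5 × 0.0175 = 0.0176 bits

Unlike KL divergence, JSD is symmetric and bounded: 0 ≤ JSD ≤ log(2).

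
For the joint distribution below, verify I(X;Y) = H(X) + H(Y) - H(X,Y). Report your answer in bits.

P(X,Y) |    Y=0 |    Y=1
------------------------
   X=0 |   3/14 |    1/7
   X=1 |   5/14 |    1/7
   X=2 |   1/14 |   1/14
I(X;Y) = 0.0191 bits

Mutual information has multiple equivalent forms:
- I(X;Y) = H(X) - H(X|Y)
- I(X;Y) = H(Y) - H(Y|X)
- I(X;Y) = H(X) + H(Y) - H(X,Y)

Computing all quantities:
H(X) = 1.4316, H(Y) = 0.9403, H(X,Y) = 2.3527
H(X|Y) = 1.4125, H(Y|X) = 0.9212

Verification:
H(X) - H(X|Y) = 1.4316 - 1.4125 = 0.0191
H(Y) - H(Y|X) = 0.9403 - 0.9212 = 0.0191
H(X) + H(Y) - H(X,Y) = 1.4316 + 0.9403 - 2.3527 = 0.0191

All forms give I(X;Y) = 0.0191 bits. ✓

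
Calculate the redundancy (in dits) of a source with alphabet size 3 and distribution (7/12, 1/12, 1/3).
0.0916 dits

Redundancy measures how far a source is from maximum entropy:
R = H_max - H(X)

Maximum entropy for 3 symbols: H_max = log_10(3) = 0.4771 dits
Actual entropy: H(X) = 0.3855 dits
Redundancy: R = 0.4771 - 0.3855 = 0.0916 dits

This redundancy represents potential for compression: the source could be compressed by 0.0916 dits per symbol.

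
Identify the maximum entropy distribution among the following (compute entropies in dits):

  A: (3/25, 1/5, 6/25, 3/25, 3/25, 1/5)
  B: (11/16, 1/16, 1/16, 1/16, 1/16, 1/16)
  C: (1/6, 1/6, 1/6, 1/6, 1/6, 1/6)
C

For a discrete distribution over n outcomes, entropy is maximized by the uniform distribution.

Computing entropies:
H(A) = 0.7598 dits
H(B) = 0.4882 dits
H(C) = 0.7782 dits

The uniform distribution (where all probabilities equal 1/6) achieves the maximum entropy of log_10(6) = 0.7782 dits.

Distribution C has the highest entropy.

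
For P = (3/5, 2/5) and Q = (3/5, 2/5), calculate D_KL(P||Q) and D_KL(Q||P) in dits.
D_KL(P||Q) = 0.0000, D_KL(Q||P) = 0.0000

KL divergence is not symmetric: D_KL(P||Q) ≠ D_KL(Q||P) in general.

D_KL(P||Q) = 0.0000 dits
D_KL(Q||P) = 0.0000 dits

In this case they happen to be equal (to 4 decimal places).

This asymmetry is why KL divergence is not a true distance metric.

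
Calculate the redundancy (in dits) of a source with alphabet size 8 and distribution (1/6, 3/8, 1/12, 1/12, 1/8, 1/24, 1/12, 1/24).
0.1160 dits

Redundancy measures how far a source is from maximum entropy:
R = H_max - H(X)

Maximum entropy for 8 symbols: H_max = log_10(8) = 0.9031 dits
Actual entropy: H(X) = 0.7871 dits
Redundancy: R = 0.9031 - 0.7871 = 0.1160 dits

This redundancy represents potential for compression: the source could be compressed by 0.1160 dits per symbol.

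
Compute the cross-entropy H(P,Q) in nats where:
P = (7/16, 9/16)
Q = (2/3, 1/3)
0.7954 nats

Cross-entropy: H(P,Q) = -Σ p(x) log q(x)

Alternatively: H(P,Q) = H(P) + D_KL(P||Q)
H(P) = 0.6853 nats
D_KL(P||Q) = 0.1100 nats

H(P,Q) = 0.6853 + 0.1100 = 0.7954 nats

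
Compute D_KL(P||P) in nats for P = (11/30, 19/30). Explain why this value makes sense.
0.0000 nats

KL divergence satisfies the Gibbs inequality: D_KL(P||Q) ≥ 0 for all distributions P, Q.

D_KL(P||Q) = Σ p(x) log(p(x)/q(x))
Each term is p(x) × log_e(p(x)/p(x)) = p(x) × log_e(1) = 0, so the sum is 0.
D_KL(P||Q) = 0.0000 nats

When P = Q, the KL divergence is exactly 0, as there is no 'divergence' between identical distributions.

This non-negativity is a fundamental property: relative entropy cannot be negative because it measures how different Q is from P.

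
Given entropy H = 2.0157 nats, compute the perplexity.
7.5060

Perplexity is e^H (or exp(H) for natural log).

H = 2.0157 nats
Perplexity = e^2.0157 = 7.5060

Interpretation: The model's uncertainty is equivalent to choosing uniformly among 7.5 options.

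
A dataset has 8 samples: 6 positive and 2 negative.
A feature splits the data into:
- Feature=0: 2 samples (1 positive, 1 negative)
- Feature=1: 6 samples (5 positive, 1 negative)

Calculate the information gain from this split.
0.0738 bits

Information Gain = H(Y) - H(Y|Feature)

Before split:
P(positive) = 6/8 = 0.7500
H(Y) = 0.8113 bits

After split:
Feature=0: H = 1.0000 bits (weight = 2/8)
Feature=1: H = 0.6500 bits (weight = 6/8)
H(Y|Feature) = (2/8)×1.0000 + (6/8)×0.6500 = 0.7375 bits

Information Gain = 0.8113 - 0.7375 = 0.0738 bits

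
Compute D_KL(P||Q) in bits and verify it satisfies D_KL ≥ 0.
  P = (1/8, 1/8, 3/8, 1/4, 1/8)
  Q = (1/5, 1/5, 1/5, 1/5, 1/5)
0.1663 bits

KL divergence satisfies the Gibbs inequality: D_KL(P||Q) ≥ 0 for all distributions P, Q.

D_KL(P||Q) = Σ p(x) log(p(x)/q(x))
Term by term:
  x=0: 1/8 × log_2[(1/8)/(1/5)] = -0.0848
  x=1: 1/8 × log_2[(1/8)/(1/5)] = -0.0848
  x=2: 3/8 × log_2[(3/8)/(1/5)] = 0.3401
  x=3: 1/4 × log_2[(1/4)/(1/5)] = 0.0805
  x=4: 1/8 × log_2[(1/8)/(1/5)] = -0.0848
D_KL(P||Q) = 0.1663 bits

D_KL(P||Q) = 0.1663 ≥ 0 ✓

This non-negativity is a fundamental property: relative entropy cannot be negative because it measures how different Q is from P.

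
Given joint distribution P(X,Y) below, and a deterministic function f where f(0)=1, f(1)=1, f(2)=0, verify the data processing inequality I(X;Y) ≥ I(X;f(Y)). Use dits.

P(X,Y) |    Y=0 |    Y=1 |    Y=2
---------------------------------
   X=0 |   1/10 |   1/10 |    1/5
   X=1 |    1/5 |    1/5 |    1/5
I(X;Y) = 0.0060, I(X;f(Y)) = 0.0060, inequality holds: 0.0060 ≥ 0.0060

Data Processing Inequality: For any Markov chain X → Y → Z, we have I(X;Y) ≥ I(X;Z).

Here Z = f(Y) is a deterministic function of Y, forming X → Y → Z.

Original I(X;Y) = 0.0060 dits

After applying f:
P(X,Z) where Z=f(Y):
- P(X,Z=0) = P(X,Y=2)
- P(X,Z=1) = P(X,Y=0) + P(X,Y=1)

I(X;Z) = I(X;f(Y)) = 0.0060 dits

Verification: 0.0060 ≥ 0.0060 ✓

Information cannot be created by processing; the function f can only lose information about X.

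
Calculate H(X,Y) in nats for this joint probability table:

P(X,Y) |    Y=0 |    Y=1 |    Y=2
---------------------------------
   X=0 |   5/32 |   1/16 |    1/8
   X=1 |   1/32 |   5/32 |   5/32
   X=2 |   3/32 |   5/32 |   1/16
2.0969 nats

Joint entropy is H(X,Y) = -Σ_{x,y} p(x,y) log p(x,y).

Summing over all non-zero entries:
H(X,Y) = -[5/32·log_e(5/32) + 1/16·log_e(1/16) + 1/8·log_e(1/8) + 1/32·log_e(1/32) + 5/32·log_e(5/32) + 5/32·log_e(5/32) + 3/32·log_e(3/32) + 5/32·log_e(5/32) + 1/16·log_e(1/16)]
H(X,Y) = 2.0969 nats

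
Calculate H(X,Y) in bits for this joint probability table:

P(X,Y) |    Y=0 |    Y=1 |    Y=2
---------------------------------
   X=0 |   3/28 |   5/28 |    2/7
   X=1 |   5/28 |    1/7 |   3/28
2.4956 bits

Joint entropy is H(X,Y) = -Σ_{x,y} p(x,y) log p(x,y).

Summing over all non-zero entries:
H(X,Y) = -[3/28·log_2(3/28) + 5/28·log_2(5/28) + 2/7·log_2(2/7) + 5/28·log_2(5/28) + 1/7·log_2(1/7) + 3/28·log_2(3/28)]
H(X,Y) = 2.4956 bits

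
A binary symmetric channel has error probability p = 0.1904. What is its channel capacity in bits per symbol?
0.2977 bits

For a binary symmetric channel (BSC) with error probability p:
Capacity C = 1 - H(p) bits per symbol

where H(p) = -p log₂(p) - (1-p) log₂(1-p) is the binary entropy function.

H(0.1904) = 0.7023 bits
C = 1 - 0.7023 = 0.2977 bits per symbol

This means we can reliably transmit up to 0.2977 bits of information per channel use.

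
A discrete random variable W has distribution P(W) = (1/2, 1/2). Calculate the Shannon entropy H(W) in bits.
1.0000 bits

Shannon entropy is H(X) = -Σ p(x) log p(x).

For P = (1/2, 1/2):
H = -1/2 × log_2(1/2) -1/2 × log_2(1/2)
H = 1.0000 bits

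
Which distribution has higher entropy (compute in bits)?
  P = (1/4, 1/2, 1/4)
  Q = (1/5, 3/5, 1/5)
P

Computing entropies in bits:
H(P) = 1.5000
H(Q) = 1.3710

Distribution P has higher entropy.

Intuition: The distribution closer to uniform (more spread out) has higher entropy.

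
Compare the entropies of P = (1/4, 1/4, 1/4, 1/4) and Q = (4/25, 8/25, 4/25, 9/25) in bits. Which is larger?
P

Computing entropies in bits:
H(P) = 2.0000
H(Q) = 1.9027

Distribution P has higher entropy.

Intuition: The distribution closer to uniform (more spread out) has higher entropy.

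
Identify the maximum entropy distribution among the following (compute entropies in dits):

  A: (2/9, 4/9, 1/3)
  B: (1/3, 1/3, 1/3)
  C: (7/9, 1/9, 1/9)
B

For a discrete distribution over n outcomes, entropy is maximized by the uniform distribution.

Computing entropies:
H(A) = 0.4607 dits
H(B) = 0.4771 dits
H(C) = 0.2969 dits

The uniform distribution (where all probabilities equal 1/3) achieves the maximum entropy of log_10(3) = 0.4771 dits.

Distribution B has the highest entropy.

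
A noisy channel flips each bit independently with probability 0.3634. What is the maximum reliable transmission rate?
0.0545 bits

For a binary symmetric channel (BSC) with error probability p:
Capacity C = 1 - H(p) bits per symbol

where H(p) = -p log₂(p) - (1-p) log₂(1-p) is the binary entropy function.

H(0.3634) = 0.9455 bits
C = 1 - 0.9455 = 0.0545 bits per symbol

This means we can reliably transmit up to 0.0545 bits of information per channel use.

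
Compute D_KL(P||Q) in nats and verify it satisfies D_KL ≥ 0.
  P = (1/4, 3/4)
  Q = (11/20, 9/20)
0.1860 nats

KL divergence satisfies the Gibbs inequality: D_KL(P||Q) ≥ 0 for all distributions P, Q.

D_KL(P||Q) = Σ p(x) log(p(x)/q(x))
Term by term:
  x=0: 1/4 × log_e[(1/4)/(11/20)] = -0.1971
  x=1: 3/4 × log_e[(3/4)/(9/20)] = 0.3831
D_KL(P||Q) = 0.1860 nats

D_KL(P||Q) = 0.1860 ≥ 0 ✓

This non-negativity is a fundamental property: relative entropy cannot be negative because it measures how different Q is from P.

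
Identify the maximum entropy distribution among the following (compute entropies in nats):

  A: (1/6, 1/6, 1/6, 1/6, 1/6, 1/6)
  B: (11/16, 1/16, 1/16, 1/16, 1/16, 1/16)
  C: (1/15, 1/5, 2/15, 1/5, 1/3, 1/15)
A

For a discrete distribution over n outcomes, entropy is maximized by the uniform distribution.

Computing entropies:
H(A) = 1.7918 nats
H(B) = 1.1240 nats
H(C) = 1.6397 nats

The uniform distribution (where all probabilities equal 1/6) achieves the maximum entropy of log_e(6) = 1.7918 nats.

Distribution A has the highest entropy.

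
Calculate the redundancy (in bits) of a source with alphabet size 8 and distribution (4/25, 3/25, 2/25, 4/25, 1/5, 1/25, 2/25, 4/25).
0.1307 bits

Redundancy measures how far a source is from maximum entropy:
R = H_max - H(X)

Maximum entropy for 8 symbols: H_max = log_2(8) = 3.0000 bits
Actual entropy: H(X) = 2.8693 bits
Redundancy: R = 3.0000 - 2.8693 = 0.1307 bits

This redundancy represents potential for compression: the source could be compressed by 0.1307 bits per symbol.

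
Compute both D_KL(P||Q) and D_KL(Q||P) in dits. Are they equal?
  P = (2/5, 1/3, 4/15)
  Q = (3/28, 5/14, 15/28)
D_KL(P||Q) = 0.1381, D_KL(Q||P) = 0.1117

KL divergence is not symmetric: D_KL(P||Q) ≠ D_KL(Q||P) in general.

D_KL(P||Q) = 0.1381 dits
D_KL(Q||P) = 0.1117 dits

No, they are not equal!

This asymmetry is why KL divergence is not a true distance metric.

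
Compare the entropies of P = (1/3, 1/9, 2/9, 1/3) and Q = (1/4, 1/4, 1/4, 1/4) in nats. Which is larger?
Q

Computing entropies in nats:
H(P) = 1.3108
H(Q) = 1.3863

Distribution Q has higher entropy.

Intuition: The distribution closer to uniform (more spread out) has higher entropy.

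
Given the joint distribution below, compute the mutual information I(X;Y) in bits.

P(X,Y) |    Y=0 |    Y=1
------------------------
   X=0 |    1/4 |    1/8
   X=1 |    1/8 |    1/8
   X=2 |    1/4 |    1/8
0.0157 bits

Mutual information: I(X;Y) = H(X) + H(Y) - H(X,Y)

Marginals:
P(X) = (3/8, 1/4, 3/8), H(X) = 1.5613 bits
P(Y) = (5/8, 3/8), H(Y) = 0.9544 bits

Joint entropy: H(X,Y) = 2.5000 bits

I(X;Y) = 1.5613 + 0.9544 - 2.5000 = 0.0157 bits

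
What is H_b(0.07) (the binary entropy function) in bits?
0.3659 bits

The binary entropy function is:
H(p) = -p log(p) - (1-p) log(1-p)

H(0.07) = -0.07 × log_2(0.07) - 0.93 × log_2(0.93)
H(0.07) = 0.3659 bits

Note: Binary entropy is maximized at p=0.5 (H=1 bit) and minimized at p=0 or p=1 (H=0).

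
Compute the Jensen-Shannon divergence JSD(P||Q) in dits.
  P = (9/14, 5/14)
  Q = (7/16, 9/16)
0.0093 dits

Jensen-Shannon divergence is:
JSD(P||Q) = 0.5 × D_KL(P||M) + 0.5 × D_KL(Q||M)
where M = 0.5 × (P + Q) is the mixture distribution.

M = 0.5 × (9/14, 5/14) + 0.5 × (7/16, 9/16) = (0.540179, 0.459821)

D_KL(P||M) = 0.0094 dits
D_KL(Q||M) = 0.0092 dits

JSD(P||Q) = 0.5 × 0.0094 + 0.5 × 0.0092 = 0.0093 dits

Unlike KL divergence, JSD is symmetric and bounded: 0 ≤ JSD ≤ log(2).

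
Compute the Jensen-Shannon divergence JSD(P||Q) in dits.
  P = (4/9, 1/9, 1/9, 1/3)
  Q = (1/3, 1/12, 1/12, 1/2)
0.0062 dits

Jensen-Shannon divergence is:
JSD(P||Q) = 0.5 × D_KL(P||M) + 0.5 × D_KL(Q||M)
where M = 0.5 × (P + Q) is the mixture distribution.

M = 0.5 × (4/9, 1/9, 1/9, 1/3) + 0.5 × (1/3, 1/12, 1/12, 1/2) = (7/18, 0.0972222, 0.0972222, 5/12)

D_KL(P||M) = 0.0064 dits
D_KL(Q||M) = 0.0061 dits

JSD(P||Q) = 0.5 × 0.0064 + 0.5 × 0.0061 = 0.0062 dits

Unlike KL divergence, JSD is symmetric and bounded: 0 ≤ JSD ≤ log(2).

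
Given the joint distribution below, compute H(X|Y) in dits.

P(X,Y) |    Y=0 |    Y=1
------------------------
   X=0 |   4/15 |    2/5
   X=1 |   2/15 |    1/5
0.2764 dits

Using the chain rule: H(X|Y) = H(X,Y) - H(Y)

First, compute H(X,Y) = 0.5687 dits

Marginal P(Y) = (2/5, 3/5)
H(Y) = 0.2923 dits

H(X|Y) = H(X,Y) - H(Y) = 0.5687 - 0.2923 = 0.2764 dits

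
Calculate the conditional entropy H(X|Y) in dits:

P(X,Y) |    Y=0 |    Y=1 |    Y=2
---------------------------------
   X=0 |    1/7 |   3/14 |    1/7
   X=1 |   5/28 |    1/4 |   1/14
0.2943 dits

Using the chain rule: H(X|Y) = H(X,Y) - H(Y)

First, compute H(X,Y) = 0.7508 dits

Marginal P(Y) = (9/28, 13/28, 3/14)
H(Y) = 0.4565 dits

H(X|Y) = H(X,Y) - H(Y) = 0.7508 - 0.4565 = 0.2943 dits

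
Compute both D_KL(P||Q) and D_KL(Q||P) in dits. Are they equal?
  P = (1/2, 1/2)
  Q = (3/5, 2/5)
D_KL(P||Q) = 0.0089, D_KL(Q||P) = 0.0087

KL divergence is not symmetric: D_KL(P||Q) ≠ D_KL(Q||P) in general.

D_KL(P||Q) = 0.0089 dits
D_KL(Q||P) = 0.0087 dits

No, they are not equal!

This asymmetry is why KL divergence is not a true distance metric.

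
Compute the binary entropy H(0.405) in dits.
0.2931 dits

The binary entropy function is:
H(p) = -p log(p) - (1-p) log(1-p)

H(0.405) = -0.405 × log_10(0.405) - 0.595 × log_10(0.595)
H(0.405) = 0.2931 dits

Note: Binary entropy is maximized at p=0.5 (H=1 bit) and minimized at p=0 or p=1 (H=0).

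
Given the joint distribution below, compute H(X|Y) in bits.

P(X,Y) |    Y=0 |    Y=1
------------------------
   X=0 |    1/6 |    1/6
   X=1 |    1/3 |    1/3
0.9183 bits

Using the chain rule: H(X|Y) = H(X,Y) - H(Y)

First, compute H(X,Y) = 1.9183 bits

Marginal P(Y) = (1/2, 1/2)
H(Y) = 1.0000 bits

H(X|Y) = H(X,Y) - H(Y) = 1.9183 - 1.0000 = 0.9183 bits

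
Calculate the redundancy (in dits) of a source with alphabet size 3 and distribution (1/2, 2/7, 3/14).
0.0278 dits

Redundancy measures how far a source is from maximum entropy:
R = H_max - H(X)

Maximum entropy for 3 symbols: H_max = log_10(3) = 0.4771 dits
Actual entropy: H(X) = 0.4493 dits
Redundancy: R = 0.4771 - 0.4493 = 0.0278 dits

This redundancy represents potential for compression: the source could be compressed by 0.0278 dits per symbol.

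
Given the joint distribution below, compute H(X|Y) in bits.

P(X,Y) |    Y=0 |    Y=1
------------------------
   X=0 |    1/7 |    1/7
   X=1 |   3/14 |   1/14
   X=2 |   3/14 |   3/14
1.5175 bits

Using the chain rule: H(X|Y) = H(X,Y) - H(Y)

First, compute H(X,Y) = 2.5027 bits

Marginal P(Y) = (4/7, 3/7)
H(Y) = 0.9852 bits

H(X|Y) = H(X,Y) - H(Y) = 2.5027 - 0.9852 = 1.5175 bits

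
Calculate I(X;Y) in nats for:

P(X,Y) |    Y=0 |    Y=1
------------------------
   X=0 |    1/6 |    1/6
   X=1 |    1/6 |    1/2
0.0306 nats

Mutual information: I(X;Y) = H(X) + H(Y) - H(X,Y)

Marginals:
P(X) = (1/3, 2/3), H(X) = 0.6365 nats
P(Y) = (1/3, 2/3), H(Y) = 0.6365 nats

Joint entropy: H(X,Y) = 1.2425 nats

I(X;Y) = 0.6365 + 0.6365 - 1.2425 = 0.0306 nats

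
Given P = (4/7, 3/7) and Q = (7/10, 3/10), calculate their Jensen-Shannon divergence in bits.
0.0129 bits

Jensen-Shannon divergence is:
JSD(P||Q) = 0.5 × D_KL(P||M) + 0.5 × D_KL(Q||M)
where M = 0.5 × (P + Q) is the mixture distribution.

M = 0.5 × (4/7, 3/7) + 0.5 × (7/10, 3/10) = (0.635714, 0.364286)

D_KL(P||M) = 0.0126 bits
D_KL(Q||M) = 0.0133 bits

JSD(P||Q) = 0.5 × 0.0126 + 0.5 × 0.0133 = 0.0129 bits

Unlike KL divergence, JSD is symmetric and bounded: 0 ≤ JSD ≤ log(2).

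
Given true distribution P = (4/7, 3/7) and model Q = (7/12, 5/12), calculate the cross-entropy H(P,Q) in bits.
0.9856 bits

Cross-entropy: H(P,Q) = -Σ p(x) log q(x)

Alternatively: H(P,Q) = H(P) + D_KL(P||Q)
H(P) = 0.9852 bits
D_KL(P||Q) = 0.0004 bits

H(P,Q) = 0.9852 + 0.0004 = 0.9856 bits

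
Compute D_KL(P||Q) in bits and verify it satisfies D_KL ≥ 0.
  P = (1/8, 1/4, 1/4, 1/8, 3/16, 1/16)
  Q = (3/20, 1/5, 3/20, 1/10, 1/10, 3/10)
0.3007 bits

KL divergence satisfies the Gibbs inequality: D_KL(P||Q) ≥ 0 for all distributions P, Q.

D_KL(P||Q) = Σ p(x) log(p(x)/q(x))
Term by term:
  x=0: 1/8 × log_2[(1/8)/(3/20)] = -0.0329
  x=1: 1/4 × log_2[(1/4)/(1/5)] = 0.0805
  x=2: 1/4 × log_2[(1/4)/(3/20)] = 0.1842
  x=3: 1/8 × log_2[(1/8)/(1/10)] = 0.0402
  x=4: 3/16 × log_2[(3/16)/(1/10)] = 0.1700
  x=5: 1/16 × log_2[(1/16)/(3/10)] = -0.1414
D_KL(P||Q) = 0.3007 bits

D_KL(P||Q) = 0.3007 ≥ 0 ✓

This non-negativity is a fundamental property: relative entropy cannot be negative because it measures how different Q is from P.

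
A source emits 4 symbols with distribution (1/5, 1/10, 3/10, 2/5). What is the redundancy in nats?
0.1064 nats

Redundancy measures how far a source is from maximum entropy:
R = H_max - H(X)

Maximum entropy for 4 symbols: H_max = log_e(4) = 1.3863 nats
Actual entropy: H(X) = 1.2799 nats
Redundancy: R = 1.3863 - 1.2799 = 0.1064 nats

This redundancy represents potential for compression: the source could be compressed by 0.1064 nats per symbol.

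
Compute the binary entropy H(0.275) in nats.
0.5882 nats

The binary entropy function is:
H(p) = -p log(p) - (1-p) log(1-p)

H(0.275) = -0.275 × log_e(0.275) - 0.725 × log_e(0.725)
H(0.275) = 0.5882 nats

Note: Binary entropy is maximized at p=0.5 (H=1 bit) and minimized at p=0 or p=1 (H=0).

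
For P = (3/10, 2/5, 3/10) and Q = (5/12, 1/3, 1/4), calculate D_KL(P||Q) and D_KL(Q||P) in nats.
D_KL(P||Q) = 0.0291, D_KL(Q||P) = 0.0305

KL divergence is not symmetric: D_KL(P||Q) ≠ D_KL(Q||P) in general.

D_KL(P||Q) = 0.0291 nats
D_KL(Q||P) = 0.0305 nats

No, they are not equal!

This asymmetry is why KL divergence is not a true distance metric.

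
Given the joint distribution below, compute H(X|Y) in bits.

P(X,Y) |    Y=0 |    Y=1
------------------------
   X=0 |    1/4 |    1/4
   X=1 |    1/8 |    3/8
0.9512 bits

Using the chain rule: H(X|Y) = H(X,Y) - H(Y)

First, compute H(X,Y) = 1.9056 bits

Marginal P(Y) = (3/8, 5/8)
H(Y) = 0.9544 bits

H(X|Y) = H(X,Y) - H(Y) = 1.9056 - 0.9544 = 0.9512 bits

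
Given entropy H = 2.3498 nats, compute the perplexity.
10.4835

Perplexity is e^H (or exp(H) for natural log).

H = 2.3498 nats
Perplexity = e^2.3498 = 10.4835

Interpretation: The model's uncertainty is equivalent to choosing uniformly among 10.5 options.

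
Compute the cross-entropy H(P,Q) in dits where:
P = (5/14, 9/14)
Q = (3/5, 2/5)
0.3351 dits

Cross-entropy: H(P,Q) = -Σ p(x) log q(x)

Alternatively: H(P,Q) = H(P) + D_KL(P||Q)
H(P) = 0.2831 dits
D_KL(P||Q) = 0.0520 dits

H(P,Q) = 0.2831 + 0.0520 = 0.3351 dits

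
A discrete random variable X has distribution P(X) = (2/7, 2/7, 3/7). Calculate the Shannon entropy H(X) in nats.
1.0790 nats

Shannon entropy is H(X) = -Σ p(x) log p(x).

For P = (2/7, 2/7, 3/7):
H = -2/7 × log_e(2/7) -2/7 × log_e(2/7) -3/7 × log_e(3/7)
H = 1.0790 nats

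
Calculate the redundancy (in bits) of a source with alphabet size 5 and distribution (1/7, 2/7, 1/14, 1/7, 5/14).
0.2010 bits

Redundancy measures how far a source is from maximum entropy:
R = H_max - H(X)

Maximum entropy for 5 symbols: H_max = log_2(5) = 2.3219 bits
Actual entropy: H(X) = 2.1210 bits
Redundancy: R = 2.3219 - 2.1210 = 0.2010 bits

This redundancy represents potential for compression: the source could be compressed by 0.2010 bits per symbol.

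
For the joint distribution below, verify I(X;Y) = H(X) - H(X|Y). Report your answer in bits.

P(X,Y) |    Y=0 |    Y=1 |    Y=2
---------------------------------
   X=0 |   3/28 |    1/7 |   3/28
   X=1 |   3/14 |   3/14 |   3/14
I(X;Y) = 0.0032 bits

Mutual information has multiple equivalent forms:
- I(X;Y) = H(X) - H(X|Y)
- I(X;Y) = H(Y) - H(Y|X)
- I(X;Y) = H(X) + H(Y) - H(X,Y)

Computing all quantities:
H(X) = 0.9403, H(Y) = 1.5831, H(X,Y) = 2.5202
H(X|Y) = 0.9371, H(Y|X) = 1.5800

Verification:
H(X) - H(X|Y) = 0.9403 - 0.9371 = 0.0032
H(Y) - H(Y|X) = 1.5831 - 1.5800 = 0.0032
H(X) + H(Y) - H(X,Y) = 0.9403 + 1.5831 - 2.5202 = 0.0032

All forms give I(X;Y) = 0.0032 bits. ✓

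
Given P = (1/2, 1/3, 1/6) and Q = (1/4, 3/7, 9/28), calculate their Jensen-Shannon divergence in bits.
0.0530 bits

Jensen-Shannon divergence is:
JSD(P||Q) = 0.5 × D_KL(P||M) + 0.5 × D_KL(Q||M)
where M = 0.5 × (P + Q) is the mixture distribution.

M = 0.5 × (1/2, 1/3, 1/6) + 0.5 × (1/4, 3/7, 9/28) = (3/8, 8/21, 0.244048)

D_KL(P||M) = 0.0516 bits
D_KL(Q||M) = 0.0543 bits

JSD(P||Q) = 0.5 × 0.0516 + 0.5 × 0.0543 = 0.0530 bits

Unlike KL divergence, JSD is symmetric and bounded: 0 ≤ JSD ≤ log(2).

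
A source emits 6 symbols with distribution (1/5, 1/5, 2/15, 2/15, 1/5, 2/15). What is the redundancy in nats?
0.0201 nats

Redundancy measures how far a source is from maximum entropy:
R = H_max - H(X)

Maximum entropy for 6 symbols: H_max = log_e(6) = 1.7918 nats
Actual entropy: H(X) = 1.7716 nats
Redundancy: R = 1.7918 - 1.7716 = 0.0201 nats

This redundancy represents potential for compression: the source could be compressed by 0.0201 nats per symbol.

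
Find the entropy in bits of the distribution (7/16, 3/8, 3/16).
1.5052 bits

Shannon entropy is H(X) = -Σ p(x) log p(x).

For P = (7/16, 3/8, 3/16):
H = -7/16 × log_2(7/16) -3/8 × log_2(3/8) -3/16 × log_2(3/16)
H = 1.5052 bits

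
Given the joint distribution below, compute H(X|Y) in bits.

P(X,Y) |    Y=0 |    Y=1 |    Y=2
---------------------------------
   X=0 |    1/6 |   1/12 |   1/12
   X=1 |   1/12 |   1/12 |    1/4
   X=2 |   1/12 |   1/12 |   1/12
1.4675 bits

Using the chain rule: H(X|Y) = H(X,Y) - H(Y)

First, compute H(X,Y) = 3.0221 bits

Marginal P(Y) = (1/3, 1/4, 5/12)
H(Y) = 1.5546 bits

H(X|Y) = H(X,Y) - H(Y) = 3.0221 - 1.5546 = 1.4675 bits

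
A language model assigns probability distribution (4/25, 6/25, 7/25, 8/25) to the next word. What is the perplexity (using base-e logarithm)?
3.8836

Perplexity is e^H (or exp(H) for natural log).

First, H = -Σ p log p = 1.3568 nats
Perplexity = e^1.3568 = 3.8836

Interpretation: The model's uncertainty is equivalent to choosing uniformly among 3.9 options.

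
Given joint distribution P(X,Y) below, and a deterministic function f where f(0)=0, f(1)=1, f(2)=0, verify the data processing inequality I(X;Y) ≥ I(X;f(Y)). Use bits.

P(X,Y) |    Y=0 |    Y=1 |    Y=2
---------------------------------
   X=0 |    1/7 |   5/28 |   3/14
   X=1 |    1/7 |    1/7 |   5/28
I(X;Y) = 0.0015, I(X;f(Y)) = 0.0005, inequality holds: 0.0015 ≥ 0.0005

Data Processing Inequality: For any Markov chain X → Y → Z, we have I(X;Y) ≥ I(X;Z).

Here Z = f(Y) is a deterministic function of Y, forming X → Y → Z.

Original I(X;Y) = 0.0015 bits

After applying f:
P(X,Z) where Z=f(Y):
- P(X,Z=0) = P(X,Y=0) + P(X,Y=2)
- P(X,Z=1) = P(X,Y=1)

I(X;Z) = I(X;f(Y)) = 0.0005 bits

Verification: 0.0015 ≥ 0.0005 ✓

Information cannot be created by processing; the function f can only lose information about X.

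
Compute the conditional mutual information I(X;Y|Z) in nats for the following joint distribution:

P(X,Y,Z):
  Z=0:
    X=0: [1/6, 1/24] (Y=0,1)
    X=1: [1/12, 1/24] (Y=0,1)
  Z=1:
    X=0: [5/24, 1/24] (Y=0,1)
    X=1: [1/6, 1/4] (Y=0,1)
0.0674 nats

Conditional mutual information: I(X;Y|Z) = H(X|Z) + H(Y|Z) - H(X,Y|Z)

H(Z) = 0.6365
H(X,Z) = 1.2981 → H(X|Z) = 0.6616
H(Y,Z) = 1.2808 → H(Y|Z) = 0.6443
H(X,Y,Z) = 1.8750 → H(X,Y|Z) = 1.2384

I(X;Y|Z) = 0.6616 + 0.6443 - 1.2384 = 0.0674 nats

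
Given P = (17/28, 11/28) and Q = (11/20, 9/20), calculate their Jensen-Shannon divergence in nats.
0.0017 nats

Jensen-Shannon divergence is:
JSD(P||Q) = 0.5 × D_KL(P||M) + 0.5 × D_KL(Q||M)
where M = 0.5 × (P + Q) is the mixture distribution.

M = 0.5 × (17/28, 11/28) + 0.5 × (11/20, 9/20) = (0.578571, 0.421429)

D_KL(P||M) = 0.0017 nats
D_KL(Q||M) = 0.0017 nats

JSD(P||Q) = 0.5 × 0.0017 + 0.5 × 0.0017 = 0.0017 nats

Unlike KL divergence, JSD is symmetric and bounded: 0 ≤ JSD ≤ log(2).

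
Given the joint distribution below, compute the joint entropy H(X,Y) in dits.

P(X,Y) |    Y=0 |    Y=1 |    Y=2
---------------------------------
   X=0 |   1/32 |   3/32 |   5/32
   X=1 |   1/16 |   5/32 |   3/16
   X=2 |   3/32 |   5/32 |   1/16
0.9045 dits

Joint entropy is H(X,Y) = -Σ_{x,y} p(x,y) log p(x,y).

Summing over all non-zero entries:
H(X,Y) = -[1/32·log_10(1/32) + 3/32·log_10(3/32) + 5/32·log_10(5/32) + 1/16·log_10(1/16) + 5/32·log_10(5/32) + 3/16·log_10(3/16) + 3/32·log_10(3/32) + 5/32·log_10(5/32) + 1/16·log_10(1/16)]
H(X,Y) = 0.9045 dits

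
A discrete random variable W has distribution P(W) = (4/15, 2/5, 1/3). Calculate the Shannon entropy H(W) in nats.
1.0852 nats

Shannon entropy is H(X) = -Σ p(x) log p(x).

For P = (4/15, 2/5, 1/3):
H = -4/15 × log_e(4/15) -2/5 × log_e(2/5) -1/3 × log_e(1/3)
H = 1.0852 nats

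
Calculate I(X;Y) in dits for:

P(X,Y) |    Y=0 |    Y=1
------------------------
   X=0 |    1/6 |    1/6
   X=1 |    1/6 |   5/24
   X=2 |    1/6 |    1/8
0.0023 dits

Mutual information: I(X;Y) = H(X) + H(Y) - H(X,Y)

Marginals:
P(X) = (1/3, 3/8, 7/24), H(X) = 0.4749 dits
P(Y) = (1/2, 1/2), H(Y) = 0.3010 dits

Joint entropy: H(X,Y) = 0.7736 dits

I(X;Y) = 0.4749 + 0.3010 - 0.7736 = 0.0023 dits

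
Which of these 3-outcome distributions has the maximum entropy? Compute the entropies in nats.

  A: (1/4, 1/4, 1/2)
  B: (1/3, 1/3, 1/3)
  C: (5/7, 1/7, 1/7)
B

For a discrete distribution over n outcomes, entropy is maximized by the uniform distribution.

Computing entropies:
H(A) = 1.0397 nats
H(B) = 1.0986 nats
H(C) = 0.7963 nats

The uniform distribution (where all probabilities equal 1/3) achieves the maximum entropy of log_e(3) = 1.0986 nats.

Distribution B has the highest entropy.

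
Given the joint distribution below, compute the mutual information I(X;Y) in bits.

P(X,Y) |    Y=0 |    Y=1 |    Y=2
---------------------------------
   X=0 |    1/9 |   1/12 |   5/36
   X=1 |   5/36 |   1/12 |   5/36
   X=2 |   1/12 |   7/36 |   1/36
0.1251 bits

Mutual information: I(X;Y) = H(X) + H(Y) - H(X,Y)

Marginals:
P(X) = (1/3, 13/36, 11/36), H(X) = 1.5816 bits
P(Y) = (1/3, 13/36, 11/36), H(Y) = 1.5816 bits

Joint entropy: H(X,Y) = 3.0381 bits

I(X;Y) = 1.5816 + 1.5816 - 3.0381 = 0.1251 bits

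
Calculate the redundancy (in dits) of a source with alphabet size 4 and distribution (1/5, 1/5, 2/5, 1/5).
0.0235 dits

Redundancy measures how far a source is from maximum entropy:
R = H_max - H(X)

Maximum entropy for 4 symbols: H_max = log_10(4) = 0.6021 dits
Actual entropy: H(X) = 0.5786 dits
Redundancy: R = 0.6021 - 0.5786 = 0.0235 dits

This redundancy represents potential for compression: the source could be compressed by 0.0235 dits per symbol.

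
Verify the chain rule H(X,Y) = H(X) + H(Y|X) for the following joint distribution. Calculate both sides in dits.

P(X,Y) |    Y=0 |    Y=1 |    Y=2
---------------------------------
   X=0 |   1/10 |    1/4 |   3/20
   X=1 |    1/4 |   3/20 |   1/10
H(X,Y) = 0.7482, H(X) = 0.3010, H(Y|X) = 0.4472 (all in dits)

Chain rule: H(X,Y) = H(X) + H(Y|X)

Left side — joint entropy directly:
H(X,Y) = -Σ p(x,y) log p(x,y) = 0.7482 dits

Right side — compute H(Y|X) from the conditional distributions:
P(X) = (1/2, 1/2), so H(X) = 0.3010 dits
H(Y|X) = Σ_x P(X=x) · H(Y|X=x):
  P(Y|X=0) = (1/5, 1/2, 3/10), H(Y|X=0) = 0.4472, weight P(X=0) = 1/2
  P(Y|X=1) = (1/2, 3/10, 1/5), H(Y|X=1) = 0.4472, weight P(X=1) = 1/2
H(Y|X) = 0.4472 dits

H(X) + H(Y|X) = 0.3010 + 0.4472 = 0.7482 dits

Both sides equal 0.7482 dits. ✓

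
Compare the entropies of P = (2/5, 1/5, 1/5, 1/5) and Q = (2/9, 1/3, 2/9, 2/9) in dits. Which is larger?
Q

Computing entropies in dits:
H(P) = 0.5786
H(Q) = 0.5945

Distribution Q has higher entropy.

Intuition: The distribution closer to uniform (more spread out) has higher entropy.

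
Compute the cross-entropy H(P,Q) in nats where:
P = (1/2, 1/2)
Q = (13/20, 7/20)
0.7403 nats

Cross-entropy: H(P,Q) = -Σ p(x) log q(x)

Alternatively: H(P,Q) = H(P) + D_KL(P||Q)
H(P) = 0.6931 nats
D_KL(P||Q) = 0.0472 nats

H(P,Q) = 0.6931 + 0.0472 = 0.7403 nats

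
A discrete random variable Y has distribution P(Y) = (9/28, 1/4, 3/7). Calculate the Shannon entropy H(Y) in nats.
1.0745 nats

Shannon entropy is H(X) = -Σ p(x) log p(x).

For P = (9/28, 1/4, 3/7):
H = -9/28 × log_e(9/28) -1/4 × log_e(1/4) -3/7 × log_e(3/7)
H = 1.0745 nats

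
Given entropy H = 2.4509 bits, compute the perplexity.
5.4676

Perplexity is 2^H (or exp(H) for natural log).

H = 2.4509 bits
Perplexity = 2^2.4509 = 5.4676

Interpretation: The model's uncertainty is equivalent to choosing uniformly among 5.5 options.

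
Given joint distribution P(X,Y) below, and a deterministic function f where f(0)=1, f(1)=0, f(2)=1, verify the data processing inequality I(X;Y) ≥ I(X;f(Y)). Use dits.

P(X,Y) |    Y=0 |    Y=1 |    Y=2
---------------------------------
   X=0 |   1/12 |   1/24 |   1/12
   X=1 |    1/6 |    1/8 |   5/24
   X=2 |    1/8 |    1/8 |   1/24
I(X;Y) = 0.0182, I(X;f(Y)) = 0.0083, inequality holds: 0.0182 ≥ 0.0083

Data Processing Inequality: For any Markov chain X → Y → Z, we have I(X;Y) ≥ I(X;Z).

Here Z = f(Y) is a deterministic function of Y, forming X → Y → Z.

Original I(X;Y) = 0.0182 dits

After applying f:
P(X,Z) where Z=f(Y):
- P(X,Z=0) = P(X,Y=1)
- P(X,Z=1) = P(X,Y=0) + P(X,Y=2)

I(X;Z) = I(X;f(Y)) = 0.0083 dits

Verification: 0.0182 ≥ 0.0083 ✓

Information cannot be created by processing; the function f can only lose information about X.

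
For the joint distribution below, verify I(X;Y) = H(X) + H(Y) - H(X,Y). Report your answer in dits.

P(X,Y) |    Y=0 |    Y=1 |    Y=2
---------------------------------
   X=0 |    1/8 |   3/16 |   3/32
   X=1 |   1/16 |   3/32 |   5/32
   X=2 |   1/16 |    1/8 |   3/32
I(X;Y) = 0.0129 dits

Mutual information has multiple equivalent forms:
- I(X;Y) = H(X) - H(X|Y)
- I(X;Y) = H(Y) - H(Y|X)
- I(X;Y) = H(X) + H(Y) - H(X,Y)

Computing all quantities:
H(X) = 0.4717, H(Y) = 0.4689, H(X,Y) = 0.9277
H(X|Y) = 0.4588, H(Y|X) = 0.4560

Verification:
H(X) - H(X|Y) = 0.4717 - 0.4588 = 0.0129
H(Y) - H(Y|X) = 0.4689 - 0.4560 = 0.0129
H(X) + H(Y) - H(X,Y) = 0.4717 + 0.4689 - 0.9277 = 0.0129

All forms give I(X;Y) = 0.0129 dits. ✓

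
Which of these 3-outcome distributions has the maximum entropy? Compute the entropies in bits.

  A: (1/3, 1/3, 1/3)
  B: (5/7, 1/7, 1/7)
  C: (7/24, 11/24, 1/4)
A

For a discrete distribution over n outcomes, entropy is maximized by the uniform distribution.

Computing entropies:
H(A) = 1.5850 bits
H(B) = 1.1488 bits
H(C) = 1.5343 bits

The uniform distribution (where all probabilities equal 1/3) achieves the maximum entropy of log_2(3) = 1.5850 bits.

Distribution A has the highest entropy.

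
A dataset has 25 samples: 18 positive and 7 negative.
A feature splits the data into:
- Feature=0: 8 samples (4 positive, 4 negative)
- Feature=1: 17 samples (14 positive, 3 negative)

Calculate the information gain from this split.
0.0783 bits

Information Gain = H(Y) - H(Y|Feature)

Before split:
P(positive) = 18/25 = 0.7200
H(Y) = 0.8555 bits

After split:
Feature=0: H = 1.0000 bits (weight = 8/25)
Feature=1: H = 0.6723 bits (weight = 17/25)
H(Y|Feature) = (8/25)×1.0000 + (17/25)×0.6723 = 0.7772 bits

Information Gain = 0.8555 - 0.7772 = 0.0783 bits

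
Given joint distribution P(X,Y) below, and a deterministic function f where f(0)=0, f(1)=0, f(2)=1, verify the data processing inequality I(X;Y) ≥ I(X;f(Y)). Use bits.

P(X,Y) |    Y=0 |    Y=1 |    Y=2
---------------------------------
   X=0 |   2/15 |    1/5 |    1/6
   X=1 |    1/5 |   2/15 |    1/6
I(X;Y) = 0.0194, I(X;f(Y)) = 0.0000, inequality holds: 0.0194 ≥ 0.0000

Data Processing Inequality: For any Markov chain X → Y → Z, we have I(X;Y) ≥ I(X;Z).

Here Z = f(Y) is a deterministic function of Y, forming X → Y → Z.

Original I(X;Y) = 0.0194 bits

After applying f:
P(X,Z) where Z=f(Y):
- P(X,Z=0) = P(X,Y=0) + P(X,Y=1)
- P(X,Z=1) = P(X,Y=2)

I(X;Z) = I(X;f(Y)) = 0.0000 bits

Verification: 0.0194 ≥ 0.0000 ✓

Information cannot be created by processing; the function f can only lose information about X.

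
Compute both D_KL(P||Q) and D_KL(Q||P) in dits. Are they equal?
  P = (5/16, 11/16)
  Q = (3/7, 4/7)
D_KL(P||Q) = 0.0123, D_KL(Q||P) = 0.0129

KL divergence is not symmetric: D_KL(P||Q) ≠ D_KL(Q||P) in general.

D_KL(P||Q) = 0.0123 dits
D_KL(Q||P) = 0.0129 dits

No, they are not equal!

This asymmetry is why KL divergence is not a true distance metric.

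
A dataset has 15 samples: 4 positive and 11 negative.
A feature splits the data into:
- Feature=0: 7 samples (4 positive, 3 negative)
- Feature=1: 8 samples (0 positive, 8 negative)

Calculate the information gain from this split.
0.3769 bits

Information Gain = H(Y) - H(Y|Feature)

Before split:
P(positive) = 4/15 = 0.2667
H(Y) = 0.8366 bits

After split:
Feature=0: H = 0.9852 bits (weight = 7/15)
Feature=1: H = 0.0000 bits (weight = 8/15)
H(Y|Feature) = (7/15)×0.9852 + (8/15)×0.0000 = 0.4598 bits

Information Gain = 0.8366 - 0.4598 = 0.3769 bits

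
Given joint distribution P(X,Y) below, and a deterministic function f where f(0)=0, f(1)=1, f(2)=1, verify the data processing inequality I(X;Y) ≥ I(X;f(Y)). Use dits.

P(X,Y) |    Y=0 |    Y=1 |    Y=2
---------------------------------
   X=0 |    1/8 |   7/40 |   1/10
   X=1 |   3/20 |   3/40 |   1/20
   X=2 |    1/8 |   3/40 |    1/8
I(X;Y) = 0.0155, I(X;f(Y)) = 0.0081, inequality holds: 0.0155 ≥ 0.0081

Data Processing Inequality: For any Markov chain X → Y → Z, we have I(X;Y) ≥ I(X;Z).

Here Z = f(Y) is a deterministic function of Y, forming X → Y → Z.

Original I(X;Y) = 0.0155 dits

After applying f:
P(X,Z) where Z=f(Y):
- P(X,Z=0) = P(X,Y=0)
- P(X,Z=1) = P(X,Y=1) + P(X,Y=2)

I(X;Z) = I(X;f(Y)) = 0.0081 dits

Verification: 0.0155 ≥ 0.0081 ✓

Information cannot be created by processing; the function f can only lose information about X.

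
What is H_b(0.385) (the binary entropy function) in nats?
0.6665 nats

The binary entropy function is:
H(p) = -p log(p) - (1-p) log(1-p)

H(0.385) = -0.385 × log_e(0.385) - 0.615 × log_e(0.615)
H(0.385) = 0.6665 nats

Note: Binary entropy is maximized at p=0.5 (H=1 bit) and minimized at p=0 or p=1 (H=0).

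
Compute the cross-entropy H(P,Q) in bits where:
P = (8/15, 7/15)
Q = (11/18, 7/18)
1.0148 bits

Cross-entropy: H(P,Q) = -Σ p(x) log q(x)

Alternatively: H(P,Q) = H(P) + D_KL(P||Q)
H(P) = 0.9968 bits
D_KL(P||Q) = 0.0180 bits

H(P,Q) = 0.9968 + 0.0180 = 1.0148 bits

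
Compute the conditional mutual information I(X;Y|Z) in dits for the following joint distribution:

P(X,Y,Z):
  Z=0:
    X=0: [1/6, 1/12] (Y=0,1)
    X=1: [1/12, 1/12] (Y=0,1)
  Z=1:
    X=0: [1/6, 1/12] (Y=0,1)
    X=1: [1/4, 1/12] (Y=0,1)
0.0036 dits

Conditional mutual information: I(X;Y|Z) = H(X|Z) + H(Y|Z) - H(X,Y|Z)

H(Z) = 0.2950
H(X,Z) = 0.5898 → H(X|Z) = 0.2948
H(Y,Z) = 0.5683 → H(Y|Z) = 0.2734
H(X,Y,Z) = 0.8596 → H(X,Y|Z) = 0.5646

I(X;Y|Z) = 0.2948 + 0.2734 - 0.5646 = 0.0036 dits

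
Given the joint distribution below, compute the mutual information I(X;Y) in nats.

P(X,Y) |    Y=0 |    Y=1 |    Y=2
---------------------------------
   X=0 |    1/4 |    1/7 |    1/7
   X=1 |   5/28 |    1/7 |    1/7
0.0034 nats

Mutual information: I(X;Y) = H(X) + H(Y) - H(X,Y)

Marginals:
P(X) = (15/28, 13/28), H(X) = 0.6906 nats
P(Y) = (3/7, 2/7, 2/7), H(Y) = 1.0790 nats

Joint entropy: H(X,Y) = 1.7662 nats

I(X;Y) = 0.6906 + 1.0790 - 1.7662 = 0.0034 nats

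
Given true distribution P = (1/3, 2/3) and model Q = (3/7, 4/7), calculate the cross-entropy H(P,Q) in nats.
0.6555 nats

Cross-entropy: H(P,Q) = -Σ p(x) log q(x)

Alternatively: H(P,Q) = H(P) + D_KL(P||Q)
H(P) = 0.6365 nats
D_KL(P||Q) = 0.0190 nats

H(P,Q) = 0.6365 + 0.0190 = 0.6555 nats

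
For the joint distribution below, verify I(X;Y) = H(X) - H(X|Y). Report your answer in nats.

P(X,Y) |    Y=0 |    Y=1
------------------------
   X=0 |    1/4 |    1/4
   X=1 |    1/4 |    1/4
I(X;Y) = 0.0000 nats

Mutual information has multiple equivalent forms:
- I(X;Y) = H(X) - H(X|Y)
- I(X;Y) = H(Y) - H(Y|X)
- I(X;Y) = H(X) + H(Y) - H(X,Y)

Computing all quantities:
H(X) = 0.6931, H(Y) = 0.6931, H(X,Y) = 1.3863
H(X|Y) = 0.6931, H(Y|X) = 0.6931

Verification:
H(X) - H(X|Y) = 0.6931 - 0.6931 = 0.0000
H(Y) - H(Y|X) = 0.6931 - 0.6931 = 0.0000
H(X) + H(Y) - H(X,Y) = 0.6931 + 0.6931 - 1.3863 = 0.0000

All forms give I(X;Y) = 0.0000 nats. ✓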